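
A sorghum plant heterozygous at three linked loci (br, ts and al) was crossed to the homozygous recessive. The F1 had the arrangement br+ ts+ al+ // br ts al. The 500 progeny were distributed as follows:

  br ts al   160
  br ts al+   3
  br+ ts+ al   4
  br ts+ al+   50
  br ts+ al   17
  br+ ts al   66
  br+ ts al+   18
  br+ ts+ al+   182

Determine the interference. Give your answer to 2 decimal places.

0.32

The two rarest classes, br+ ts+ al and br ts al+, are the double crossovers. Comparing them with the parentals, only the al allele has switched, so al is the middle locus and the order is br – al – ts.
br–al: (116 + 7)/500 = 0.2460; al–ts: (35 + 7)/500 = 0.0840.
Expected DCO frequency = 0.2460 × 0.0840 ≈ 0.02066; observed = 7/500 ≈ 0.01400.
Coefficient of coincidence = 0.01400/0.02066 ≈ 0.68; interference = 1 − 0.68 = 0.32.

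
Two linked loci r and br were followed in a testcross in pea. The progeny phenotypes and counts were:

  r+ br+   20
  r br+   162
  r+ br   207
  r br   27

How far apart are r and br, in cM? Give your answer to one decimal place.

The two most frequent classes, r+ br (207) and r br+ (162), are the parental types, so the F1 was r+ br / r br+.
The recombinant classes are r+ br+ and r br: 20 + 27 = 47.
Recombination frequency = 47/416 = 0.1130 ≈ 11.3%, i.e. 11.3 cM.

11.3 cM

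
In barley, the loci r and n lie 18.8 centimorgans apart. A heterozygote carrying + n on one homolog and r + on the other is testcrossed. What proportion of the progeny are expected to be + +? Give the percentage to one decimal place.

9.4%

A map distance of 18.8 centimorgans corresponds to a recombination frequency of 0.188.
The F1 is + n / r +, so + + is a recombinant gamete class with expected frequency r/2 = 0.188/2 = 0.0940.
That is 0.0940 = 9.4% of the progeny.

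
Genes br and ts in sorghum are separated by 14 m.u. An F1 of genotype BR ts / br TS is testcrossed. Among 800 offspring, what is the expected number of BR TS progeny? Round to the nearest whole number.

A map distance of 14 m.u. corresponds to a recombination frequency of 0.140.
The F1 is BR ts / br TS, so BR TS is a recombinant gamete class with expected frequency r/2 = 0.140/2 = 0.0700.
Expected number = 0.0700 × 800 = 56.00 ≈ 56.

56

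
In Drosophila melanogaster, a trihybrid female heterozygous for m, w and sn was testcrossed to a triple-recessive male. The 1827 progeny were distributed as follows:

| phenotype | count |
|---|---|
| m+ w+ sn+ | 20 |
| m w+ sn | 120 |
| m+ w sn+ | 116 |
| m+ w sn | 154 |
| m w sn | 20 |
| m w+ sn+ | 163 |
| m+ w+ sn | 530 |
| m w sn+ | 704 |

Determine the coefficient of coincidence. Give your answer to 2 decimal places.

The two most frequent reciprocal classes, m+ w+ sn and m w sn+, are the parental types, so the F1 was m+ w+ sn / m w sn+.
The two rarest classes, m+ w+ sn+ and m w sn, are the double crossovers. Comparing them with the parentals, only the sn allele has switched, so sn is the middle locus and the order is w – sn – m.
w–sn: (317 + 40)/1827 = 0.1954; sn–m: (236 + 40)/1827 = 0.1511.
Expected DCO frequency = 0.1954 × 0.1511 ≈ 0.02952; observed = 40/1827 ≈ 0.02189.
Coefficient of coincidence = 0.02189/0.02952 ≈ 0.74.

0.74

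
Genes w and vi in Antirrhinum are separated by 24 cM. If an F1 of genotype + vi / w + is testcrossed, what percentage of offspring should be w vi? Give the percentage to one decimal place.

12.0%

A map distance of 24 cM corresponds to a recombination frequency of 0.240.
The F1 is + vi / w +, so w vi is a recombinant gamete class with expected frequency r/2 = 0.240/2 = 0.1200.
That is 0.1200 = 12.0% of the progeny.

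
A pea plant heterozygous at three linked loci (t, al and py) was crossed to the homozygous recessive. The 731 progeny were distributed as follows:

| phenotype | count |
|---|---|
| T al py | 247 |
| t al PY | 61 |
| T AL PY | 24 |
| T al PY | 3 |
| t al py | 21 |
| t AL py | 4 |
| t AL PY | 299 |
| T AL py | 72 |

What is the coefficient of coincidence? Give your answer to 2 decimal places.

The two most frequent reciprocal classes, t AL PY and T al py, are the parental types, so the F1 was t AL PY / T al py.
The two rarest classes, t AL py and T al PY, are the double crossovers. Comparing them with the parentals, only the py allele has switched, so py is the middle locus and the order is al – py – t.
al–py: (133 + 7)/731 = 0.1915; py–t: (45 + 7)/731 = 0.0711.
Expected DCO frequency = 0.1915 × 0.0711 ≈ 0.01362; observed = 7/731 ≈ 0.00958.
Coefficient of coincidence = 0.00958/0.01362 ≈ 0.70.

0.70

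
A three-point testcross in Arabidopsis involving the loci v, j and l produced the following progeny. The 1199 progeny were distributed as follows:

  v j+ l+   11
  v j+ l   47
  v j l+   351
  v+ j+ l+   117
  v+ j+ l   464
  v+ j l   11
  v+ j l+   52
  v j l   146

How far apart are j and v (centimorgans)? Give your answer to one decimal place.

The two most frequent reciprocal classes, v+ j+ l and v j l+, are the parental types, so the F1 was v+ j+ l / v j l+.
The two rarest classes, v+ j l and v j+ l+, are the double crossovers. Comparing them with the parentals, only the j allele has switched, so j is the middle locus and the order is v – j – l.
Crossovers in the v–j interval produce the single-crossover classes v j+ l and v+ j l+ (47 + 52 = 99) plus the double crossovers (22).
RF(v–j) = (99 + 22) / 1199 = 121/1199 = 0.1009 → 10.1 centimorgans.

10.1 centimorgans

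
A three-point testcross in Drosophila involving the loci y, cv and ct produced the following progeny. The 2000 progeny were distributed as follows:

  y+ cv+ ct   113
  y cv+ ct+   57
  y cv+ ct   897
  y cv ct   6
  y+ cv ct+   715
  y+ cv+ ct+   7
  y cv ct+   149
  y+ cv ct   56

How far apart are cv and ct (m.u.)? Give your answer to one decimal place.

The two most frequent reciprocal classes, y+ cv ct+ and y cv+ ct, are the parental types, so the F1 was y+ cv ct+ / y cv+ ct.
The two rarest classes, y+ cv+ ct+ and y cv ct, are the double crossovers. Comparing them with the parentals, only the cv allele has switched, so cv is the middle locus and the order is y – cv – ct.
Crossovers in the cv–ct interval produce the single-crossover classes y+ cv ct and y cv+ ct+ (56 + 57 = 113) plus the double crossovers (13).
RF(cv–ct) = (113 + 13) / 2000 = 126/2000 = 0.0630 → 6.3 m.u.

6.3 m.u.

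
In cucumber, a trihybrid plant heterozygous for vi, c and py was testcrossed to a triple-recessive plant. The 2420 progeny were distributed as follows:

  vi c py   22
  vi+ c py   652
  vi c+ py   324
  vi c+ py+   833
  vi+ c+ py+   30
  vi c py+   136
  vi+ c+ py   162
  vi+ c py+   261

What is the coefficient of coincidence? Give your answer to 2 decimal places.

0.56

The two most frequent reciprocal classes, vi+ c py and vi c+ py+, are the parental types, so the F1 was vi+ c py / vi c+ py+.
The two rarest classes, vi c py and vi+ c+ py+, are the double crossovers. Comparing them with the parentals, only the vi allele has switched, so vi is the middle locus and the order is c – vi – py.
c–vi: (298 + 52)/2420 = 0.1446; vi–py: (585 + 52)/2420 = 0.2632.
Expected DCO frequency = 0.1446 × 0.2632 ≈ 0.03806; observed = 52/2420 ≈ 0.02149.
Coefficient of coincidence = 0.02149/0.03806 ≈ 0.56.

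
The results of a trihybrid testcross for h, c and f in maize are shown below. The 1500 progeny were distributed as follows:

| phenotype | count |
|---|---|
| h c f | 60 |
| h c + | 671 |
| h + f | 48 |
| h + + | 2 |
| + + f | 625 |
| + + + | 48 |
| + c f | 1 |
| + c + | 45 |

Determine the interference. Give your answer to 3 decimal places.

0.578

The two most frequent reciprocal classes, + + f and h c +, are the parental types, so the F1 was + + f / h c +.
The two rarest classes, + c f and h + +, are the double crossovers. Comparing them with the parentals, only the c allele has switched, so c is the middle locus and the order is f – c – h.
f–c: (108 + 3)/1500 = 0.0740; c–h: (93 + 3)/1500 = 0.0640.
Expected DCO frequency = 0.0740 × 0.0640 ≈ 0.00474; observed = 3/1500 ≈ 0.00200.
Coefficient of coincidence = 0.00200/0.00474 ≈ 0.422; interference = 1 − 0.422 = 0.578.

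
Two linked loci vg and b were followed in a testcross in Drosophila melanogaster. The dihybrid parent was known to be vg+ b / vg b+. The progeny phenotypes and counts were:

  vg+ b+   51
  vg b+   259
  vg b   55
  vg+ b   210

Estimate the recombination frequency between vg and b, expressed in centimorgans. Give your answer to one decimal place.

The recombinant classes are vg+ b+ and vg b: 51 + 55 = 106.
Recombination frequency = 106/575 = 0.1843 ≈ 18.4%, i.e. 18.4 centimorgans.

18.4 centimorgans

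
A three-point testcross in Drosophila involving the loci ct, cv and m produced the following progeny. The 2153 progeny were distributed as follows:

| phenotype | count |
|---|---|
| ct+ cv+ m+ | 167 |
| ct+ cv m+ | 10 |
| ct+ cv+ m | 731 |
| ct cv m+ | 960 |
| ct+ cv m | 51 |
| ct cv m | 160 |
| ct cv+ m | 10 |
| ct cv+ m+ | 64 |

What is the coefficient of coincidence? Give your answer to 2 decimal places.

0.92

The two most frequent reciprocal classes, ct cv m+ and ct+ cv+ m, are the parental types, so the F1 was ct cv m+ / ct+ cv+ m.
The two rarest classes, ct+ cv m+ and ct cv+ m, are the double crossovers. Comparing them with the parentals, only the ct allele has switched, so ct is the middle locus and the order is cv – ct – m.
cv–ct: (115 + 20)/2153 = 0.0627; ct–m: (327 + 20)/2153 = 0.1612.
Expected DCO frequency = 0.0627 × 0.1612 ≈ 0.01011; observed = 20/2153 ≈ 0.00929.
Coefficient of coincidence = 0.00929/0.01011 ≈ 0.92.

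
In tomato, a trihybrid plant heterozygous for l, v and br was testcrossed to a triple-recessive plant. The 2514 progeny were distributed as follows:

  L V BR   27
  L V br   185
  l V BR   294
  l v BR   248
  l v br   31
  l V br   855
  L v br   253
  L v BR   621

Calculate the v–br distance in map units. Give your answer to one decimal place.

24.1 map units

The two most frequent reciprocal classes, L v BR and l V br, are the parental types, so the F1 was L v BR / l V br.
The two rarest classes, L V BR and l v br, are the double crossovers. Comparing them with the parentals, only the v allele has switched, so v is the middle locus and the order is l – v – br.
Crossovers in the v–br interval produce the single-crossover classes L v br and l V BR (253 + 294 = 547) plus the double crossovers (58).
RF(v–br) = (547 + 58) / 2514 = 605/2514 = 0.2407 → 24.1 map units.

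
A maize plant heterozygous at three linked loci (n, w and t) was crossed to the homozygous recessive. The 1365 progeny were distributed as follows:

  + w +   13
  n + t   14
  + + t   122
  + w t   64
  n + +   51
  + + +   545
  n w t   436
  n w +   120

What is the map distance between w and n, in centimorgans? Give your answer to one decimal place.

10.4 centimorgans

The two most frequent reciprocal classes, n w t and + + +, are the parental types, so the F1 was n w t / + + +.
The two rarest classes, n + t and + w +, are the double crossovers. Comparing them with the parentals, only the w allele has switched, so w is the middle locus and the order is n – w – t.
Crossovers in the n–w interval produce the single-crossover classes + w t and n + + (64 + 51 = 115) plus the double crossovers (27).
RF(n–w) = (115 + 27) / 1365 = 142/1365 = 0.1040 → 10.4 centimorgans.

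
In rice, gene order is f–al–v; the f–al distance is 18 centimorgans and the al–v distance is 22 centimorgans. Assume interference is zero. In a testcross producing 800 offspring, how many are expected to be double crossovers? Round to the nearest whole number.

Map distances give recombination frequencies of 0.180 and 0.220 for the two intervals.
With no interference, expected double-crossover frequency = 0.180 × 0.220 = 0.03960.
Expected number = 0.03960 × 800 = 31.68 ≈ 32.

32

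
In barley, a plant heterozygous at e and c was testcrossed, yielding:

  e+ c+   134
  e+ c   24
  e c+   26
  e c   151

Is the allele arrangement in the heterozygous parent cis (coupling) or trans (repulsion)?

cis

The two most frequent classes are e+ c+ (134) and e c (151); these are the parental (non-recombinant) types.
So the F1 carried e+ c+ on one chromosome and e c on the other — the recessive alleles are on the same chromosome (cis / coupling).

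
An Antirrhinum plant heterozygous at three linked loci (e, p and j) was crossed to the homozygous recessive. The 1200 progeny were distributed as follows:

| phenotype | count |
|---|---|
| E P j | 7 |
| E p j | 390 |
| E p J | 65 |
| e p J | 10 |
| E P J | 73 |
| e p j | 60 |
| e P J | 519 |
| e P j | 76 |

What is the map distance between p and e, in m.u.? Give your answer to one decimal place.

12.5 m.u.

The two most frequent reciprocal classes, e P J and E p j, are the parental types, so the F1 was e P J / E p j.
The two rarest classes, e p J and E P j, are the double crossovers. Comparing them with the parentals, only the p allele has switched, so p is the middle locus and the order is j – p – e.
Crossovers in the p–e interval produce the single-crossover classes E P J and e p j (73 + 60 = 133) plus the double crossovers (17).
RF(p–e) = (133 + 17) / 1200 = 150/1200 = 0.1250 → 12.5 m.u.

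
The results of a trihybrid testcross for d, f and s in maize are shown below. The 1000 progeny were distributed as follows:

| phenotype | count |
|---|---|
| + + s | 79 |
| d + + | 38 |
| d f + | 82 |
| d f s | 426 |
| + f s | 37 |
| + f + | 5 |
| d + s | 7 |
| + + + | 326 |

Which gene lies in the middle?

f

The two most frequent reciprocal classes, d f s and + + +, are the parental types, so the F1 was d f s / + + +.
The two rarest classes, d + s and + f +, are the double crossovers. Comparing them with the parentals, only the f allele has switched, so f is the middle locus and the order is s – f – d.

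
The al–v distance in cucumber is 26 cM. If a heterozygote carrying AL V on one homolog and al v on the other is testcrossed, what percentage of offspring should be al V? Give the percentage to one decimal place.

13.0%

A map distance of 26 cM corresponds to a recombination frequency of 0.260.
The F1 is AL V / al v, so al V is a recombinant gamete class with expected frequency r/2 = 0.260/2 = 0.1300.
That is 0.1300 = 13.0% of the progeny.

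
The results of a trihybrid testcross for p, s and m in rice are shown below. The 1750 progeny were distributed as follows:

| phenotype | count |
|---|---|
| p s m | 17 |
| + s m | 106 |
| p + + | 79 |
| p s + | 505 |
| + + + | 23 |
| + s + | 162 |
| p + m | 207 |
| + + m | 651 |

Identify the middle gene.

m

The two most frequent reciprocal classes, p s + and + + m, are the parental types, so the F1 was p s + / + + m.
The two rarest classes, p s m and + + +, are the double crossovers. Comparing them with the parentals, only the m allele has switched, so m is the middle locus and the order is s – m – p.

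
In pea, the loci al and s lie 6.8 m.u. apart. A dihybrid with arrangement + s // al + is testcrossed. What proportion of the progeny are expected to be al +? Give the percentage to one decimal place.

46.6%

A map distance of 6.8 m.u. corresponds to a recombination frequency of 0.068.
The F1 is + s / al +, so al + is a parental gamete class with expected frequency (1 − r)/2 = 0.932/2 = 0.4660.
That is 0.4660 = 46.6% of the progeny.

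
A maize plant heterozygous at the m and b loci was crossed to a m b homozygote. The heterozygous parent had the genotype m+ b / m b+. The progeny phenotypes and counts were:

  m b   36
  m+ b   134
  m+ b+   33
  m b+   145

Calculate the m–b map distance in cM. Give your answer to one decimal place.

19.8 cM

The recombinant classes are m+ b+ and m b: 33 + 36 = 69.
Recombination frequency = 69/348 = 0.1983 ≈ 19.8%, i.e. 19.8 cM.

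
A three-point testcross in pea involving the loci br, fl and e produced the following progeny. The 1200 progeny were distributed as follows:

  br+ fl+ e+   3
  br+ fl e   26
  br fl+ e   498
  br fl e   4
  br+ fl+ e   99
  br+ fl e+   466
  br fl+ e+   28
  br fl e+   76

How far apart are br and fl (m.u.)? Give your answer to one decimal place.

15.2 m.u.

The two most frequent reciprocal classes, br fl+ e and br+ fl e+, are the parental types, so the F1 was br fl+ e / br+ fl e+.
The two rarest classes, br fl e and br+ fl+ e+, are the double crossovers. Comparing them with the parentals, only the fl allele has switched, so fl is the middle locus and the order is br – fl – e.
Crossovers in the br–fl interval produce the single-crossover classes br+ fl+ e and br fl e+ (99 + 76 = 175) plus the double crossovers (7).
RF(br–fl) = (175 + 7) / 1200 = 182/1200 = 0.1517 → 15.2 m.u.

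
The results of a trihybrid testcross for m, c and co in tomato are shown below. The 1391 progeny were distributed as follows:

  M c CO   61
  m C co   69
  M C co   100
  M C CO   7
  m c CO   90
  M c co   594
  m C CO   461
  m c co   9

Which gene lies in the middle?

m

The two most frequent reciprocal classes, m C CO and M c co, are the parental types, so the F1 was m C CO / M c co.
The two rarest classes, M C CO and m c co, are the double crossovers. Comparing them with the parentals, only the m allele has switched, so m is the middle locus and the order is co – m – c.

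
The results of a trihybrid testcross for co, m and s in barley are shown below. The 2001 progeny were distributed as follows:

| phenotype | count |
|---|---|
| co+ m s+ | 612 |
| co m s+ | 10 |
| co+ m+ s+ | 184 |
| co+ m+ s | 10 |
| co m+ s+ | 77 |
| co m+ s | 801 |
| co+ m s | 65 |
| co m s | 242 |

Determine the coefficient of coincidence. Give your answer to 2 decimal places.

0.55

The two most frequent reciprocal classes, co+ m s+ and co m+ s, are the parental types, so the F1 was co+ m s+ / co m+ s.
The two rarest classes, co m s+ and co+ m+ s, are the double crossovers. Comparing them with the parentals, only the co allele has switched, so co is the middle locus and the order is s – co – m.
s–co: (142 + 20)/2001 = 0.0810; co–m: (426 + 20)/2001 = 0.2229.
Expected DCO frequency = 0.0810 × 0.2229 ≈ 0.01805; observed = 20/2001 ≈ 0.01000.
Coefficient of coincidence = 0.01000/0.01805 ≈ 0.55.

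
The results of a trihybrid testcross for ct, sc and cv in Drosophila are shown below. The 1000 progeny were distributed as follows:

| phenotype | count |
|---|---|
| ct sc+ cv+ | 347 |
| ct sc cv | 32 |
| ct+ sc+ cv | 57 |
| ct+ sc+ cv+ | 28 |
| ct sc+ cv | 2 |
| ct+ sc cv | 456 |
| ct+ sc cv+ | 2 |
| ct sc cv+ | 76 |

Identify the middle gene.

cv

The two most frequent reciprocal classes, ct sc+ cv+ and ct+ sc cv, are the parental types, so the F1 was ct sc+ cv+ / ct+ sc cv.
The two rarest classes, ct sc+ cv and ct+ sc cv+, are the double crossovers. Comparing them with the parentals, only the cv allele has switched, so cv is the middle locus and the order is ct – cv – sc.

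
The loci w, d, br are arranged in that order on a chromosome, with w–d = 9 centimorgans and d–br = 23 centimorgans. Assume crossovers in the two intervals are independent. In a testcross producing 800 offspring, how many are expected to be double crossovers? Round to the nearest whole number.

Map distances give recombination frequencies of 0.090 and 0.230 for the two intervals.
With no interference, expected double-crossover frequency = 0.090 × 0.230 = 0.02070.
Expected number = 0.02070 × 800 = 16.56 ≈ 17.

17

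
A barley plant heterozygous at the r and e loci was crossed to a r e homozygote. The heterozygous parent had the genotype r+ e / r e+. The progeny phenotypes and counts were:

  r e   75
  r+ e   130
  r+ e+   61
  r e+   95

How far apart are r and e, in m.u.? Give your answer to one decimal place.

The recombinant classes are r+ e+ and r e: 61 + 75 = 136.
Recombination frequency = 136/361 = 0.3767 ≈ 37.7%, i.e. 37.7 m.u.

37.7 m.u.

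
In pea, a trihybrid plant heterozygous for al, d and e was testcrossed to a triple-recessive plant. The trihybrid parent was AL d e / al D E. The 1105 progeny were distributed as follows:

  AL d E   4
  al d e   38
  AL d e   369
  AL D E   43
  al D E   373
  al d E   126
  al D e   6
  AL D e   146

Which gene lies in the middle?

The two rarest classes, AL d E and al D e, are the double crossovers. Comparing them with the parentals, only the e allele has switched, so e is the middle locus and the order is d – e – al.

e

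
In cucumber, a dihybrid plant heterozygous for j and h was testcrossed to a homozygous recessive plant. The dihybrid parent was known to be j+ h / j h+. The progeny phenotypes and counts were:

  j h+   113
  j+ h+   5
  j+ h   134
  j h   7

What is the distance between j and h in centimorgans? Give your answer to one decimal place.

4.6 centimorgans

The recombinant classes are j+ h+ and j h: 5 + 7 = 12.
Recombination frequency = 12/259 = 0.0463 ≈ 4.6%, i.e. 4.6 centimorgans.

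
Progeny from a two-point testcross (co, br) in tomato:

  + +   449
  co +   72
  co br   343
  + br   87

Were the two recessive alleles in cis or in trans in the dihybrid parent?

cis

The two most frequent classes are + + (449) and co br (343); these are the parental (non-recombinant) types.
So the F1 carried + + on one chromosome and co br on the other — the recessive alleles are on the same chromosome (cis / coupling).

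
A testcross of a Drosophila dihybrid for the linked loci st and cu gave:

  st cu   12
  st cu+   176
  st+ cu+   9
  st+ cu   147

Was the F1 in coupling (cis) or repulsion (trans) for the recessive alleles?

The two most frequent classes are st+ cu (147) and st cu+ (176); these are the parental (non-recombinant) types.
So the F1 carried st+ cu on one chromosome and st cu+ on the other — the recessive alleles are on opposite chromosomes (trans / repulsion).

trans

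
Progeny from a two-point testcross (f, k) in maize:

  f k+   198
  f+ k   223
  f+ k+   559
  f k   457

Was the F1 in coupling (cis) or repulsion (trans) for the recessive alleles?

cis

The two most frequent classes are f+ k+ (559) and f k (457); these are the parental (non-recombinant) types.
So the F1 carried f+ k+ on one chromosome and f k on the other — the recessive alleles are on the same chromosome (cis / coupling).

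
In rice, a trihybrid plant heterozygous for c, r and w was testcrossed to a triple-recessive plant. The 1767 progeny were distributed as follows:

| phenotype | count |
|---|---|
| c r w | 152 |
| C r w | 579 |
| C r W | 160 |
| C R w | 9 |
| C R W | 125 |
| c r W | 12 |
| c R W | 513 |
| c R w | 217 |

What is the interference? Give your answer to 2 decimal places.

0.69

The two most frequent reciprocal classes, c R W and C r w, are the parental types, so the F1 was c R W / C r w.
The two rarest classes, c r W and C R w, are the double crossovers. Comparing them with the parentals, only the r allele has switched, so r is the middle locus and the order is c – r – w.
c–r: (277 + 21)/1767 = 0.1686; r–w: (377 + 21)/1767 = 0.2252.
Expected DCO frequency = 0.1686 × 0.2252 ≈ 0.03797; observed = 21/1767 ≈ 0.01188.
Coefficient of coincidence = 0.01188/0.03797 ≈ 0.31; interference = 1 − 0.31 = 0.69.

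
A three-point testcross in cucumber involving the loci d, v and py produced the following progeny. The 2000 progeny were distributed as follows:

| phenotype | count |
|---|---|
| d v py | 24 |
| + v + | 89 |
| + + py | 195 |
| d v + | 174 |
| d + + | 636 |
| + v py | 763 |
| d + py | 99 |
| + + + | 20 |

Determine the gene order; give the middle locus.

d

The two most frequent reciprocal classes, d + + and + v py, are the parental types, so the F1 was d + + / + v py.
The two rarest classes, + + + and d v py, are the double crossovers. Comparing them with the parentals, only the d allele has switched, so d is the middle locus and the order is py – d – v.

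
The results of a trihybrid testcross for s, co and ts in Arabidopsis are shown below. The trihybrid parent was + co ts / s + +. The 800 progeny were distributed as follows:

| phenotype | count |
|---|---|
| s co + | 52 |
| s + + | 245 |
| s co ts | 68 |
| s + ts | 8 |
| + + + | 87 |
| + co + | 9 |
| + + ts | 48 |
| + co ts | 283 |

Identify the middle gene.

The two rarest classes, + co + and s + ts, are the double crossovers. Comparing them with the parentals, only the ts allele has switched, so ts is the middle locus and the order is co – ts – s.

ts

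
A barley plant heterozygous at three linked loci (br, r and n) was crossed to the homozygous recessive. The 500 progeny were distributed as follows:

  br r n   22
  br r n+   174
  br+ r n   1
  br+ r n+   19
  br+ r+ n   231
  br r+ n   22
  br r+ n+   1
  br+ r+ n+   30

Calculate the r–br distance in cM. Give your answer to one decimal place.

The two most frequent reciprocal classes, br r n+ and br+ r+ n, are the parental types, so the F1 was br r n+ / br+ r+ n.
The two rarest classes, br r+ n+ and br+ r n, are the double crossovers. Comparing them with the parentals, only the r allele has switched, so r is the middle locus and the order is n – r – br.
Crossovers in the r–br interval produce the single-crossover classes br+ r n+ and br r+ n (19 + 22 = 41) plus the double crossovers (2).
RF(r–br) = (41 + 2) / 500 = 43/500 = 0.0860 → 8.6 cM.

8.6 cM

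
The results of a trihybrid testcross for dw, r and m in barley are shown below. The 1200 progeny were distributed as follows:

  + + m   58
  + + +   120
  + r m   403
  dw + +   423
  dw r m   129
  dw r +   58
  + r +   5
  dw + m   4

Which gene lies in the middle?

The two most frequent reciprocal classes, dw + + and + r m, are the parental types, so the F1 was dw + + / + r m.
The two rarest classes, dw + m and + r +, are the double crossovers. Comparing them with the parentals, only the m allele has switched, so m is the middle locus and the order is dw – m – r.

m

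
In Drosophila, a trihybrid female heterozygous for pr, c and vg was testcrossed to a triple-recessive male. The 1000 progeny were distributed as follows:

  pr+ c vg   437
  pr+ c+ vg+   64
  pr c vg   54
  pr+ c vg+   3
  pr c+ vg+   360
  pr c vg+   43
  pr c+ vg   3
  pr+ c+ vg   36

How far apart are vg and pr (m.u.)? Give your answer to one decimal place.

The two most frequent reciprocal classes, pr+ c vg and pr c+ vg+, are the parental types, so the F1 was pr+ c vg / pr c+ vg+.
The two rarest classes, pr+ c vg+ and pr c+ vg, are the double crossovers. Comparing them with the parentals, only the vg allele has switched, so vg is the middle locus and the order is pr – vg – c.
Crossovers in the pr–vg interval produce the single-crossover classes pr c vg and pr+ c+ vg+ (54 + 64 = 118) plus the double crossovers (6).
RF(pr–vg) = (118 + 6) / 1000 = 124/1000 = 0.1240 → 12.4 m.u.

12.4 m.u.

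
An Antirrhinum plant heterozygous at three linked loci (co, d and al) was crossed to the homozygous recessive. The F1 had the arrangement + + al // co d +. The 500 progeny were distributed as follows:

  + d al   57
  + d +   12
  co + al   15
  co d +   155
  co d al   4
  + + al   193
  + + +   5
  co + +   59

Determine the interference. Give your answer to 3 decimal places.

The two rarest classes, + + + and co d al, are the double crossovers. Comparing them with the parentals, only the al allele has switched, so al is the middle locus and the order is co – al – d.
co–al: (27 + 9)/500 = 0.0720; al–d: (116 + 9)/500 = 0.2500.
Expected DCO frequency = 0.0720 × 0.2500 ≈ 0.01800; observed = 9/500 ≈ 0.01800.
Coefficient of coincidence = 0.01800/0.01800 ≈ 1.000; interference = 1 − 1.000 = 0.000.

0.000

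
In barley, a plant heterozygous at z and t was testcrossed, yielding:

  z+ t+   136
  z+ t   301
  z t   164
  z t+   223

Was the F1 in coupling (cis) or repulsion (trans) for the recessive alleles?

trans

The two most frequent classes are z+ t (301) and z t+ (223); these are the parental (non-recombinant) types.
So the F1 carried z+ t on one chromosome and z t+ on the other — the recessive alleles are on opposite chromosomes (trans / repulsion).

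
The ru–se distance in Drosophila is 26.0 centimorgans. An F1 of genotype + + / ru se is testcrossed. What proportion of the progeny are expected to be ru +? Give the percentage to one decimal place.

A map distance of 26.0 centimorgans corresponds to a recombination frequency of 0.260.
The F1 is + + / ru se, so ru + is a recombinant gamete class with expected frequency r/2 = 0.260/2 = 0.1300.
That is 0.1300 = 13.0% of the progeny.

13.0%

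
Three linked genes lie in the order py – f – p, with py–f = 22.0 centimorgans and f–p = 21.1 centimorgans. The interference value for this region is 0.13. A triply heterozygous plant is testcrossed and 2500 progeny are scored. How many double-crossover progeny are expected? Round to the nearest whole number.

Map distances give recombination frequencies of 0.220 and 0.211 for the two intervals.
With interference 0.13 (so coincidence = 0.87), expected double-crossover frequency = 0.220 × 0.211 × 0.87 = 0.04039.
Expected number = 0.04039 × 2500 = 100.96 ≈ 101.

101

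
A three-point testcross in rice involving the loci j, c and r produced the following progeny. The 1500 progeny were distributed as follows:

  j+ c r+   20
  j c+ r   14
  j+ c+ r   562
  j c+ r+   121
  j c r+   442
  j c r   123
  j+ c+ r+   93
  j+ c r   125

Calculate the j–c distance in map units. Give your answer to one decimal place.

18.7 map units

The two most frequent reciprocal classes, j c r+ and j+ c+ r, are the parental types, so the F1 was j c r+ / j+ c+ r.
The two rarest classes, j+ c r+ and j c+ r, are the double crossovers. Comparing them with the parentals, only the j allele has switched, so j is the middle locus and the order is r – j – c.
Crossovers in the j–c interval produce the single-crossover classes j c+ r+ and j+ c r (121 + 125 = 246) plus the double crossovers (34).
RF(j–c) = (246 + 34) / 1500 = 280/1500 = 0.1867 → 18.7 map units.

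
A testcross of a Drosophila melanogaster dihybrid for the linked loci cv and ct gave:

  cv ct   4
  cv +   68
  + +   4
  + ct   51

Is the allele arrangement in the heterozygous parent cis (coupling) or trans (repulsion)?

The two most frequent classes are + ct (51) and cv + (68); these are the parental (non-recombinant) types.
So the F1 carried + ct on one chromosome and cv + on the other — the recessive alleles are on opposite chromosomes (trans / repulsion).

trans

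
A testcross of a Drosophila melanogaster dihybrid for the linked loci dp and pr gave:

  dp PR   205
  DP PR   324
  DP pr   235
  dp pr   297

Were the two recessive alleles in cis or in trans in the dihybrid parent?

cis

The two most frequent classes are DP PR (324) and dp pr (297); these are the parental (non-recombinant) types.
So the F1 carried DP PR on one chromosome and dp pr on the other — the recessive alleles are on the same chromosome (cis / coupling).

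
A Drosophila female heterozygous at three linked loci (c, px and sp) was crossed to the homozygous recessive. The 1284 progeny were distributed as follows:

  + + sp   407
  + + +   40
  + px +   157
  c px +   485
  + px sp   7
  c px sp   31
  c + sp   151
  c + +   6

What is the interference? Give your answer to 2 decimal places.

The two most frequent reciprocal classes, c px + and + + sp, are the parental types, so the F1 was c px + / + + sp.
The two rarest classes, c + + and + px sp, are the double crossovers. Comparing them with the parentals, only the px allele has switched, so px is the middle locus and the order is c – px – sp.
c–px: (308 + 13)/1284 = 0.2500; px–sp: (71 + 13)/1284 = 0.0654.
Expected DCO frequency = 0.2500 × 0.0654 ≈ 0.01635; observed = 13/1284 ≈ 0.01012.
Coefficient of coincidence = 0.01012/0.01635 ≈ 0.62; interference = 1 − 0.62 = 0.38.

0.38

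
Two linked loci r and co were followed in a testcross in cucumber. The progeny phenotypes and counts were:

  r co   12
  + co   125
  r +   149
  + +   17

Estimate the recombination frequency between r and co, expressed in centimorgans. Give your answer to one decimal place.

The two most frequent classes, + co (125) and r + (149), are the parental types, so the F1 was + co / r +.
The recombinant classes are + + and r co: 17 + 12 = 29.
Recombination frequency = 29/303 = 0.0957 ≈ 9.6%, i.e. 9.6 centimorgans.

9.6 centimorgans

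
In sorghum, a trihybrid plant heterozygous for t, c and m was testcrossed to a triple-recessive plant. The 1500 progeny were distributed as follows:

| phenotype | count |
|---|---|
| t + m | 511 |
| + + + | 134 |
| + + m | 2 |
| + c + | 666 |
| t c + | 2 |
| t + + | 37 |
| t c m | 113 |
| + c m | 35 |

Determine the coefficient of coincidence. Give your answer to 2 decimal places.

The two most frequent reciprocal classes, t + m and + c +, are the parental types, so the F1 was t + m / + c +.
The two rarest classes, + + m and t c +, are the double crossovers. Comparing them with the parentals, only the t allele has switched, so t is the middle locus and the order is c – t – m.
c–t: (247 + 4)/1500 = 0.1673; t–m: (72 + 4)/1500 = 0.0507.
Expected DCO frequency = 0.1673 × 0.0507 ≈ 0.00848; observed = 4/1500 ≈ 0.00267.
Coefficient of coincidence = 0.00267/0.00848 ≈ 0.31.

0.31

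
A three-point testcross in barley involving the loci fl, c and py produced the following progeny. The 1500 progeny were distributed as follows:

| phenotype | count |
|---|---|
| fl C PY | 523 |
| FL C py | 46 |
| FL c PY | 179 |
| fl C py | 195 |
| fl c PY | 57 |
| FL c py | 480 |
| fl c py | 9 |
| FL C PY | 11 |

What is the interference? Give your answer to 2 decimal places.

The two most frequent reciprocal classes, FL c py and fl C PY, are the parental types, so the F1 was FL c py / fl C PY.
The two rarest classes, fl c py and FL C PY, are the double crossovers. Comparing them with the parentals, only the fl allele has switched, so fl is the middle locus and the order is c – fl – py.
c–fl: (103 + 20)/1500 = 0.0820; fl–py: (374 + 20)/1500 = 0.2627.
Expected DCO frequency = 0.0820 × 0.2627 ≈ 0.02154; observed = 20/1500 ≈ 0.01333.
Coefficient of coincidence = 0.01333/0.02154 ≈ 0.62; interference = 1 − 0.62 = 0.38.

0.38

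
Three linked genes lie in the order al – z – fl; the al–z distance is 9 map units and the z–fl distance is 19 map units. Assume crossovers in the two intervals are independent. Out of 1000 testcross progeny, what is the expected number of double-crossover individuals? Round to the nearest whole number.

Map distances give recombination frequencies of 0.090 and 0.190 for the two intervals.
With no interference, expected double-crossover frequency = 0.090 × 0.190 = 0.01710.
Expected number = 0.01710 × 1000 = 17.10 ≈ 17.

17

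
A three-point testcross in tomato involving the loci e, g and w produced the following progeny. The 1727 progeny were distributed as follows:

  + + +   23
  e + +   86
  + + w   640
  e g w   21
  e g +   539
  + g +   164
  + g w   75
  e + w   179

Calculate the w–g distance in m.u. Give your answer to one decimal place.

The two most frequent reciprocal classes, + + w and e g +, are the parental types, so the F1 was + + w / e g +.
The two rarest classes, + + + and e g w, are the double crossovers. Comparing them with the parentals, only the w allele has switched, so w is the middle locus and the order is e – w – g.
Crossovers in the w–g interval produce the single-crossover classes + g w and e + + (75 + 86 = 161) plus the double crossovers (44).
RF(w–g) = (161 + 44) / 1727 = 205/1727 = 0.1187 → 11.9 m.u.

11.9 m.u.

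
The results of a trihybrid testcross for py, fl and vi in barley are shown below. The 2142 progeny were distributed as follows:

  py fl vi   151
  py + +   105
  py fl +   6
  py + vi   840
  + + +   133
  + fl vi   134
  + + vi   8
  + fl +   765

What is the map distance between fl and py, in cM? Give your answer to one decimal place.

13.9 cM

The two most frequent reciprocal classes, py + vi and + fl +, are the parental types, so the F1 was py + vi / + fl +.
The two rarest classes, + + vi and py fl +, are the double crossovers. Comparing them with the parentals, only the py allele has switched, so py is the middle locus and the order is vi – py – fl.
Crossovers in the py–fl interval produce the single-crossover classes py fl vi and + + + (151 + 133 = 284) plus the double crossovers (14).
RF(py–fl) = (284 + 14) / 2142 = 298/2142 = 0.1391 → 13.9 cM.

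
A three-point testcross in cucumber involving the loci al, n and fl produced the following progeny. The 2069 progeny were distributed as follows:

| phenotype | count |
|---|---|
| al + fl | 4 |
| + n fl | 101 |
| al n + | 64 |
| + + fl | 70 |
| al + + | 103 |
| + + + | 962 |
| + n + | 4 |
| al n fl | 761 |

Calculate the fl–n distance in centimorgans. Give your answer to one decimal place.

The two most frequent reciprocal classes, al n fl and + + +, are the parental types, so the F1 was al n fl / + + +.
The two rarest classes, al + fl and + n +, are the double crossovers. Comparing them with the parentals, only the n allele has switched, so n is the middle locus and the order is fl – n – al.
Crossovers in the fl–n interval produce the single-crossover classes al n + and + + fl (64 + 70 = 134) plus the double crossovers (8).
RF(fl–n) = (134 + 8) / 2069 = 142/2069 = 0.0686 → 6.9 centimorgans.

6.9 centimorgans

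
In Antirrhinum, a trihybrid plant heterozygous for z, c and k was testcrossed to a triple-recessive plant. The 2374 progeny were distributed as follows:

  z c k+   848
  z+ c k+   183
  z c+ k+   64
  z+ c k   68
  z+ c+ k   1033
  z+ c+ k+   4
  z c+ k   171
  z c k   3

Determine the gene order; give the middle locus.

The two most frequent reciprocal classes, z c k+ and z+ c+ k, are the parental types, so the F1 was z c k+ / z+ c+ k.
The two rarest classes, z c k and z+ c+ k+, are the double crossovers. Comparing them with the parentals, only the k allele has switched, so k is the middle locus and the order is c – k – z.

k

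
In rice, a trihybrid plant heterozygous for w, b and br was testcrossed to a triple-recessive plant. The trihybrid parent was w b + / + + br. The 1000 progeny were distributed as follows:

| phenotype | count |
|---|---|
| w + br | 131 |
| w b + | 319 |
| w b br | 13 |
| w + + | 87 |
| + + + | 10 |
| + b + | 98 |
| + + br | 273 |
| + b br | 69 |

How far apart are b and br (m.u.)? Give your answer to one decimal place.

17.9 m.u.

The two rarest classes, w b br and + + +, are the double crossovers. Comparing them with the parentals, only the br allele has switched, so br is the middle locus and the order is w – br – b.
Crossovers in the br–b interval produce the single-crossover classes w + + and + b br (87 + 69 = 156) plus the double crossovers (23).
RF(br–b) = (156 + 23) / 1000 = 179/1000 = 0.1790 → 17.9 m.u.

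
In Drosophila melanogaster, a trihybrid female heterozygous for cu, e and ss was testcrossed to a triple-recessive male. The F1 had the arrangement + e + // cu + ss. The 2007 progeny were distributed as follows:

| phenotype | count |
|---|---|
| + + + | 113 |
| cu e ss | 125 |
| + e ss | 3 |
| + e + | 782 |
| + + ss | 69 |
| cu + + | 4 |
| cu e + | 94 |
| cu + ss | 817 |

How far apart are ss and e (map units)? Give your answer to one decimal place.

12.2 map units

The two rarest classes, + e ss and cu + +, are the double crossovers. Comparing them with the parentals, only the ss allele has switched, so ss is the middle locus and the order is e – ss – cu.
Crossovers in the e–ss interval produce the single-crossover classes + + + and cu e ss (113 + 125 = 238) plus the double crossovers (7).
RF(e–ss) = (238 + 7) / 2007 = 245/2007 = 0.1221 → 12.2 map units.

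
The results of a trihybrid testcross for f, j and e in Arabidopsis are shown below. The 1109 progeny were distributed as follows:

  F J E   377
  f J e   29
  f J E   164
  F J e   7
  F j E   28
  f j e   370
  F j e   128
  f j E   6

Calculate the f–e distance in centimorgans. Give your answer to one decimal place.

27.5 centimorgans

The two most frequent reciprocal classes, F J E and f j e, are the parental types, so the F1 was F J E / f j e.
The two rarest classes, F J e and f j E, are the double crossovers. Comparing them with the parentals, only the e allele has switched, so e is the middle locus and the order is f – e – j.
Crossovers in the f–e interval produce the single-crossover classes f J E and F j e (164 + 128 = 292) plus the double crossovers (13).
RF(f–e) = (292 + 13) / 1109 = 305/1109 = 0.2750 → 27.5 centimorgans.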